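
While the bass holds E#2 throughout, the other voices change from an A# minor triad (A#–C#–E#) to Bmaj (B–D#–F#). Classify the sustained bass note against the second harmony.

The harmony at that moment is B major triad (B, D#, F#); E#2 is not a chord tone.
It is held over (the same pitch as the preceding E#2) and then sustained as the same pitch into the next harmony.
Sustained through a change of harmony — a pedal tone.

Pedal tone (pedal point).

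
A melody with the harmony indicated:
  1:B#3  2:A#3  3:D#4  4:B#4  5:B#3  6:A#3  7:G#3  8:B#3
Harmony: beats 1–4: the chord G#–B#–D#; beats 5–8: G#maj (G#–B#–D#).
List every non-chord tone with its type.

The harmony at that moment is G# major triad (G#, B#, D#); A#3 is not a chord tone.
It is approached by step down from B#3 and left by leap up to D#4.
Step in, leap out — an escape tone.
The harmony at that moment is G# major triad (G#, B#, D#); A#3 is not a chord tone.
It is approached by step down from B#3 and left by step down to G#3.
Step in, step out in the same direction — a passing tone.

A#3 (beat 2) — escape tone; A#3 (beat 6) — passing tone.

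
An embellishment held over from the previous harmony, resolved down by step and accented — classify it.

Approach: by preparation — the pitch is first a chord tone, then held (tied or repeated) while the harmony changes under it. Departure: down by step. Metric position: strong.
A prepared dissonance that resolves downward by step — a suspension. (The same figure resolving upward would be a retardation.)

Suspension.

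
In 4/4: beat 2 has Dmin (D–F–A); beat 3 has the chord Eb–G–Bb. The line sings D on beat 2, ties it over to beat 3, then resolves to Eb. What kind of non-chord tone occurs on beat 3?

Retardation.

The harmony at that moment is Eb major triad (Eb, G, Bb); D is not a chord tone.
It is held over (the same pitch as the preceding D) and left by step up to Eb.
Held over from the previous chord and resolving up by step — a retardation.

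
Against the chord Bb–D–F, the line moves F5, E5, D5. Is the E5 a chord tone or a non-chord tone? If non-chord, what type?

Non-chord tone — a passing tone.

The harmony at that moment is Bb major triad (Bb, D, F); E5 is not a chord tone.
It is approached by step down from F5 and left by step down to D5.
Step in, step out in the same direction — a passing tone.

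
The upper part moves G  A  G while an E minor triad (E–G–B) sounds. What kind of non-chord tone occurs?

A is a neighbor tone.

The harmony at that moment is E minor triad (E, G, B); A is not a chord tone.
It is approached by step up from G and left by step down to G.
Step away and step back to the same note — a neighbor tone (upper neighbor).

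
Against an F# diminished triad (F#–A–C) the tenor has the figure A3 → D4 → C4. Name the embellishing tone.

D4 is an appoggiatura.

The harmony at that moment is F# diminished triad (F#, A, C); D4 is not a chord tone.
It is approached by leap up from A3 and left by step down to C4.
Leap in, step out — an appoggiatura.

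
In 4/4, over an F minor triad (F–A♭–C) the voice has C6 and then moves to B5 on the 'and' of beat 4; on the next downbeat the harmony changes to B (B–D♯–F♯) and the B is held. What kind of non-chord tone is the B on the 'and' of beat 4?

The harmony at that moment is F minor triad (F, A♭, C); B5 is not a chord tone.
It is approached by step down from C6 and then sustained as the same pitch into the next harmony.
Arriving early and becoming a chord tone when the harmony changes — an anticipation.

Anticipation.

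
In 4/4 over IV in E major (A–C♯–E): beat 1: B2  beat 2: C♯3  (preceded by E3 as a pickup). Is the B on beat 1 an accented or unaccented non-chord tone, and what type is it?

The harmony at that moment is A major triad (A, C♯, E); B2 is not a chord tone.
It is approached by leap down from E3 and left by step up to C♯3.
Leap in, step out — an appoggiatura.
It falls on the downbeat, so it is accented.

Accented appoggiatura.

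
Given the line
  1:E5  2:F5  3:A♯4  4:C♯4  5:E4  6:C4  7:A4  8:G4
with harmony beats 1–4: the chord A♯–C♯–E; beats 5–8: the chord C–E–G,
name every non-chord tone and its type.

F5 (beat 2) — escape tone; A4 (beat 7) — appoggiatura.

The harmony at that moment is A♯ diminished triad (A♯, C♯, E); F5 is not a chord tone.
It is approached by step up from E5 and left by leap down to A♯4.
Step in, leap out — an escape tone.
The harmony at that moment is C major triad (C, E, G); A4 is not a chord tone.
It is approached by leap up from C4 and left by step down to G4.
Leap in, step out — an appoggiatura.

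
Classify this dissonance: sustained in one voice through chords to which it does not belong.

Pedal tone.

Approach: none. Departure: none — a single pitch is sustained while the chords change around it, passing through harmonies that do not contain it.
No melodic motion at all; the dissonance is created entirely by the moving harmonies against the stationary note — a pedal tone (pedal point).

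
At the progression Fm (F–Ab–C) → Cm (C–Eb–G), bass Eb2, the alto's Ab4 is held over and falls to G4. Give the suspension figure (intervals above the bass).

4–3 suspension.

At the second chord the bass is Eb2. The suspended Ab4 lies a fourth above the bass; after resolving down by step to G4, the interval above the bass becomes a third.
Suspension figures are named by those two intervals: 4–3.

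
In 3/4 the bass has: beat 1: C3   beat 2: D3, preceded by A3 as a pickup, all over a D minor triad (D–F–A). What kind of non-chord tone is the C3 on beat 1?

The harmony at that moment is D minor triad (D, F, A); C3 is not a chord tone.
It is approached by leap down from A3 and left by step up to D3.
Leap in, step out, metrically accented — an appoggiatura.

Appoggiatura.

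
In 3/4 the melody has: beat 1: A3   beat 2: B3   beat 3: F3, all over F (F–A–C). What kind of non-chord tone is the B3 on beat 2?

The harmony at that moment is F major triad (F, A, C); B3 is not a chord tone.
It is approached by step up from A3 and left by leap down to F3.
Step in, leap out, on a weak beat — an escape tone.

Escape tone.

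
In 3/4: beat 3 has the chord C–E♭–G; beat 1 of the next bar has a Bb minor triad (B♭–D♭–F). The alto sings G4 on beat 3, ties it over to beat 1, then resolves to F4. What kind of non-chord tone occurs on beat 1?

Suspension.

The harmony at that moment is B♭ minor triad (B♭, D♭, F); G4 is not a chord tone.
It is held over (the same pitch as the preceding G4) and left by step down to F4.
Held over from the previous chord and resolving down by step — a suspension.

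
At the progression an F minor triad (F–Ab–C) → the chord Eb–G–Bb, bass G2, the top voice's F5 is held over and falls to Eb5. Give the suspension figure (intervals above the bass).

At the second chord the bass is G2. The suspended F5 lies a seventh above the bass; after resolving down by step to Eb5, the interval above the bass becomes a sixth.
Suspension figures are named by those two intervals: 7–6.

7–6 suspension.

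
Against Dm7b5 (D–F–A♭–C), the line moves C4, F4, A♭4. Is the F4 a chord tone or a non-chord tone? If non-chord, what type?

Chord tone (the third of D half-diminished seventh chord).

D half-diminished seventh chord contains D, F, A♭, C; F is the third, so it is a chord tone.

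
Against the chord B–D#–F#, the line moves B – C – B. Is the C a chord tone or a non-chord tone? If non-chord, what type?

Non-chord tone — a neighbor tone.

The harmony at that moment is B major triad (B, D#, F#); C is not a chord tone.
It is approached by step up from B and left by step down to B.
Step away and step back to the same note — a neighbor tone (upper neighbor).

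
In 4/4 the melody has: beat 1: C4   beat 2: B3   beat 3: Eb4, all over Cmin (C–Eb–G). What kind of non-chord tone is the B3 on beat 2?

Escape tone.

The harmony at that moment is C minor triad (C, Eb, G); B3 is not a chord tone.
It is approached by step down from C4 and left by leap up to Eb4.
Step in, leap out, on a weak beat — an escape tone.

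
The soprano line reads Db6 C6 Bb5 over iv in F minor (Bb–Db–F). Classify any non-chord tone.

The harmony at that moment is Bb minor triad (Bb, Db, F); C6 is not a chord tone.
It is approached by step down from Db6 and left by step down to Bb5.
Step in, step out in the same direction — a passing tone.

C6 is a passing tone.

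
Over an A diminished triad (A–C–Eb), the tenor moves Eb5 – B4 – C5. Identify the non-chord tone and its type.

The harmony at that moment is A diminished triad (A, C, Eb); B4 is not a chord tone.
It is approached by leap down from Eb5 and left by step up to C5.
Leap in, step out — an appoggiatura.

B4 is an appoggiatura.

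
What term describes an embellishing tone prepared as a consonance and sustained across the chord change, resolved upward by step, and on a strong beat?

Approach: by preparation — the pitch is first a chord tone, then held (tied or repeated) while the harmony changes under it. Departure: up by step. Metric position: strong.
A prepared dissonance that resolves upward by step — a retardation. (The same figure resolving downward would be a suspension.)

Retardation.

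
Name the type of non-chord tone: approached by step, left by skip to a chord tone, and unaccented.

Escape tone.

Approach: by step. Departure: by leap. Metric position: weak.
Step in, leap out, from a weak position — an escape tone (échappée). (It is the mirror image of the appoggiatura, which leaps in and steps out on a strong beat.)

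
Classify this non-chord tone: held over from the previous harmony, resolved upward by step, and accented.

Retardation.

Approach: by preparation — the pitch is first a chord tone, then held (tied or repeated) while the harmony changes under it. Departure: up by step. Metric position: strong.
A prepared dissonance that resolves upward by step — a retardation. (The same figure resolving downward would be a suspension.)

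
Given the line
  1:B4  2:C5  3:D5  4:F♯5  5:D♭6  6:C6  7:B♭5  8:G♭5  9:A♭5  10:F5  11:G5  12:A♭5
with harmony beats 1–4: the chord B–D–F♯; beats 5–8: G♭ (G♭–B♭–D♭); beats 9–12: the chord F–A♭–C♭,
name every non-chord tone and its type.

The harmony at that moment is B minor triad (B, D, F♯); C5 is not a chord tone.
It is approached by step up from B4 and left by step up to D5.
Step in, step out in the same direction — a passing tone.
The harmony at that moment is G♭ major triad (G♭, B♭, D♭); C6 is not a chord tone.
It is approached by step down from D♭6 and left by step down to B♭5.
Step in, step out in the same direction — a passing tone.
The harmony at that moment is F diminished triad (F, A♭, C♭); G5 is not a chord tone.
It is approached by step up from F5 and left by step up to A♭5.
Step in, step out in the same direction — a passing tone.

C5 (beat 2) — passing tone; C6 (beat 6) — passing tone; G5 (beat 11) — passing tone.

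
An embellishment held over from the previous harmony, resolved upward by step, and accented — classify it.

Retardation.

Approach: by preparation — the pitch is first a chord tone, then held (tied or repeated) while the harmony changes under it. Departure: up by step. Metric position: strong.
A prepared dissonance that resolves upward by step — a retardation. (The same figure resolving downward would be a suspension.)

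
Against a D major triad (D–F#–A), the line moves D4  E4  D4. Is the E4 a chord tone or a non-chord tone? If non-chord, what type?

The harmony at that moment is D major triad (D, F#, A); E4 is not a chord tone.
It is approached by step up from D4 and left by step down to D4.
Step away and step back to the same note — a neighbor tone (upper neighbor).

Non-chord tone — a neighbor tone.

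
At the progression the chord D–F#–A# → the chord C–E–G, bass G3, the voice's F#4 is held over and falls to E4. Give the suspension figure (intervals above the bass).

At the second chord the bass is G3. The suspended F#4 lies a seventh above the bass; after resolving down by step to E4, the interval above the bass becomes a sixth.
Suspension figures are named by those two intervals: 7–6.

7–6 suspension.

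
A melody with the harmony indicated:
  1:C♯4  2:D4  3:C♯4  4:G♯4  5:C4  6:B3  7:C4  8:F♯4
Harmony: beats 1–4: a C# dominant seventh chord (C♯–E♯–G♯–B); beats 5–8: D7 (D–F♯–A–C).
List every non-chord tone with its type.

D4 (beat 2) — neighbor tone; B3 (beat 6) — neighbor tone.

The harmony at that moment is C♯ dominant seventh chord (C♯, E♯, G♯, B); D4 is not a chord tone.
It is approached by step up from C♯4 and left by step down to C♯4.
Step away and step back to the same note — a neighbor tone (upper neighbor).
The harmony at that moment is D dominant seventh chord (D, F♯, A, C); B3 is not a chord tone.
It is approached by step down from C4 and left by step up to C4.
Step away and step back to the same note — a neighbor tone (lower neighbor).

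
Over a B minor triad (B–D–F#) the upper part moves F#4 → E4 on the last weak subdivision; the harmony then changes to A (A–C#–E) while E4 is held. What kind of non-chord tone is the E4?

E4 is an anticipation.

The harmony at that moment is B minor triad (B, D, F#); E4 is not a chord tone.
It is approached by step down from F#4 and then sustained as the same pitch into the next harmony.
Arriving early and becoming a chord tone when the harmony changes — an anticipation.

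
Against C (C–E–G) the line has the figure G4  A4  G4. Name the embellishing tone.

A4 is a neighbor tone.

The harmony at that moment is C major triad (C, E, G); A4 is not a chord tone.
It is approached by step up from G4 and left by step down to G4.
Step away and step back to the same note — a neighbor tone (upper neighbor).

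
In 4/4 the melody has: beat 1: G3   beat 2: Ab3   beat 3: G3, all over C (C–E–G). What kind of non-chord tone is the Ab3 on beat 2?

Upper neighbor tone.

The harmony at that moment is C major triad (C, E, G); Ab3 is not a chord tone.
It is approached by step up from G3 and left by step down to G3.
Step away and step back to the same note — a neighbor tone (upper neighbor).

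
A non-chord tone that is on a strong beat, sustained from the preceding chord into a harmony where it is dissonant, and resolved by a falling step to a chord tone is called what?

Approach: by preparation — the pitch is first a chord tone, then held (tied or repeated) while the harmony changes under it. Departure: down by step. Metric position: strong.
A prepared dissonance that resolves downward by step — a suspension. (The same figure resolving upward would be a retardation.)

Suspension.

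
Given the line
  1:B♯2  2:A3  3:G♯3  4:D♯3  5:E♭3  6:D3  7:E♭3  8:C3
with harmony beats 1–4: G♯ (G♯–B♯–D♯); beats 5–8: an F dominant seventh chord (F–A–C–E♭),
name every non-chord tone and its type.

A3 (beat 2) — appoggiatura; D3 (beat 6) — neighbor tone.

The harmony at that moment is G♯ major triad (G♯, B♯, D♯); A3 is not a chord tone.
It is approached by leap up from B♯2 and left by step down to G♯3.
Leap in, step out — an appoggiatura.
The harmony at that moment is F dominant seventh chord (F, A, C, E♭); D3 is not a chord tone.
It is approached by step down from E♭3 and left by step up to E♭3.
Step away and step back to the same note — a neighbor tone (lower neighbor).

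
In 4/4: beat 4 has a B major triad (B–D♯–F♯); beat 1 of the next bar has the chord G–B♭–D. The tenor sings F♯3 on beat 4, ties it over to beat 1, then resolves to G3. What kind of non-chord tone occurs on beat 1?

Retardation.

The harmony at that moment is G minor triad (G, B♭, D); F♯3 is not a chord tone.
It is held over (the same pitch as the preceding F♯3) and left by step up to G3.
Held over from the previous chord and resolving up by step — a retardation.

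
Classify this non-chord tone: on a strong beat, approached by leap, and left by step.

Appoggiatura.

Approach: by leap. Departure: by step. Metric position: strong.
Leap in, step out, in a metrically strong position — an appoggiatura. (It is the mirror image of the escape tone, which steps in and leaps out from a weak position.)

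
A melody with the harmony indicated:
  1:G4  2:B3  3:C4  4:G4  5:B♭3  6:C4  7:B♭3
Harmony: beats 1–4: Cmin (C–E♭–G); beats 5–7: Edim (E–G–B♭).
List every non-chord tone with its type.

The harmony at that moment is C minor triad (C, E♭, G); B3 is not a chord tone.
It is approached by leap down from G4 and left by step up to C4.
Leap in, step out — an appoggiatura.
The harmony at that moment is E diminished triad (E, G, B♭); C4 is not a chord tone.
It is approached by step up from B♭3 and left by step down to B♭3.
Step away and step back to the same note — a neighbor tone (upper neighbor).

B3 (beat 2) — appoggiatura; C4 (beat 6) — neighbor tone.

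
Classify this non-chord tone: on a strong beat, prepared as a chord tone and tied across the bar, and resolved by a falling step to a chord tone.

Suspension.

Approach: by preparation — the pitch is first a chord tone, then held (tied or repeated) while the harmony changes under it. Departure: down by step. Metric position: strong.
A prepared dissonance that resolves downward by step — a suspension. (The same figure resolving upward would be a retardation.)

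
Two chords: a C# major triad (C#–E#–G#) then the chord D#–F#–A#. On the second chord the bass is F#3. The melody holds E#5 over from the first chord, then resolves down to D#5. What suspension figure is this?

At the second chord the bass is F#3. The suspended E#5 lies a seventh above the bass; after resolving down by step to D#5, the interval above the bass becomes a sixth.
Suspension figures are named by those two intervals: 7–6.

7–6 suspension.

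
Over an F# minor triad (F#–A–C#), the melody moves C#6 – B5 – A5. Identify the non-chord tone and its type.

The harmony at that moment is F# minor triad (F#, A, C#); B5 is not a chord tone.
It is approached by step down from C#6 and left by step down to A5.
Step in, step out in the same direction — a passing tone.

B5 is a passing tone.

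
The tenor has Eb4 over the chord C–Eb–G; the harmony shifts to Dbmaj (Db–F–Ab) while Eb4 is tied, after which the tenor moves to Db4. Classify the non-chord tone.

The harmony at that moment is Db major triad (Db, F, Ab); Eb4 is not a chord tone.
It is held over (the same pitch as the preceding Eb4) and left by step down to Db4.
Held over from the previous chord and resolving down by step — a suspension.

Eb4 is a suspension.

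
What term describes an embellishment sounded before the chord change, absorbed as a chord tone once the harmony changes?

Anticipation.

Approach: ahead of the chord change (typically by step), so it is dissonant against the current harmony. Departure: none — the same pitch is restated or held and is a chord tone of the new harmony.
Dissonant first, consonant once the harmony catches up: the note simply arrives early — an anticipation. (The reverse timing, consonant first and dissonant after the change, would be a suspension or retardation.)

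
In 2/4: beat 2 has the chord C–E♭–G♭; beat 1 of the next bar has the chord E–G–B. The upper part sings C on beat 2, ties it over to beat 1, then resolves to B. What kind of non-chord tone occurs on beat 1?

Suspension.

The harmony at that moment is E minor triad (E, G, B); C is not a chord tone.
It is held over (the same pitch as the preceding C) and left by step down to B.
Held over from the previous chord and resolving down by step — a suspension.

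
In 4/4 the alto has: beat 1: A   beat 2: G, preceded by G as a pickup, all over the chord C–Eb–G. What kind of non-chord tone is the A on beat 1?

The harmony at that moment is C minor triad (C, Eb, G); A is not a chord tone.
It is approached by step up from G and left by step down to G.
Step away and step back to the same note — a neighbor tone (upper neighbor).

Upper neighbor tone.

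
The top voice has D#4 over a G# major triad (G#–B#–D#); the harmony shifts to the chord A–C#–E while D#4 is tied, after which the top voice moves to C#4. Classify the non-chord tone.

The harmony at that moment is A major triad (A, C#, E); D#4 is not a chord tone.
It is held over (the same pitch as the preceding D#4) and left by step down to C#4.
Held over from the previous chord and resolving down by step — a suspension.

D#4 is a suspension.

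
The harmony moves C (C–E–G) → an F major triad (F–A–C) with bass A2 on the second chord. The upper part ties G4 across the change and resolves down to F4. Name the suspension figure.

7–6 suspension.

At the second chord the bass is A2. The suspended G4 lies a seventh above the bass; after resolving down by step to F4, the interval above the bass becomes a sixth.
Suspension figures are named by those two intervals: 7–6.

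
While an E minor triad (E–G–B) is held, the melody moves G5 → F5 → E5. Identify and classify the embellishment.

F5 is a passing tone.

The harmony at that moment is E minor triad (E, G, B); F5 is not a chord tone.
It is approached by step down from G5 and left by step down to E5.
Step in, step out in the same direction — a passing tone.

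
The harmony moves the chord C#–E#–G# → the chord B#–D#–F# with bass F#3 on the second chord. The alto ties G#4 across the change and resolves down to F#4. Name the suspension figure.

9–8 suspension.

At the second chord the bass is F#3. The suspended G#4 lies a ninth above the bass; after resolving down by step to F#4, the interval above the bass becomes an octave.
Suspension figures are named by those two intervals: 9–8.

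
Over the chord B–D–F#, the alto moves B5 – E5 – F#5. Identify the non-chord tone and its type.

The harmony at that moment is B minor triad (B, D, F#); E5 is not a chord tone.
It is approached by leap down from B5 and left by step up to F#5.
Leap in, step out — an appoggiatura.

E5 is an appoggiatura.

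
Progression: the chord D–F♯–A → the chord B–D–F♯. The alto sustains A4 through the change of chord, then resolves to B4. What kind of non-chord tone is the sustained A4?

The harmony at that moment is B minor triad (B, D, F♯); A4 is not a chord tone.
It is held over (the same pitch as the preceding A4) and left by step up to B4.
Held over from the previous chord and resolving up by step — a retardation.

A4 is a retardation.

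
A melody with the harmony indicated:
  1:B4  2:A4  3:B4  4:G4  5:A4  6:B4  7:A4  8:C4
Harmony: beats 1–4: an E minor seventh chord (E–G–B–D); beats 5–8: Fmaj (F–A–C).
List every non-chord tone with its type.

A4 (beat 2) — neighbor tone; B4 (beat 6) — neighbor tone.

The harmony at that moment is E minor seventh chord (E, G, B, D); A4 is not a chord tone.
It is approached by step down from B4 and left by step up to B4.
Step away and step back to the same note — a neighbor tone (lower neighbor).
The harmony at that moment is F major triad (F, A, C); B4 is not a chord tone.
It is approached by step up from A4 and left by step down to A4.
Step away and step back to the same note — a neighbor tone (upper neighbor).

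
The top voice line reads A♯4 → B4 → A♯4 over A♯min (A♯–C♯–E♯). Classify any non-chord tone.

B4 is a neighbor tone.

The harmony at that moment is A♯ minor triad (A♯, C♯, E♯); B4 is not a chord tone.
It is approached by step up from A♯4 and left by step down to A♯4.
Step away and step back to the same note — a neighbor tone (upper neighbor).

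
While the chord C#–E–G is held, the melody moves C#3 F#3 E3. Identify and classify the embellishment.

F#3 is an appoggiatura.

The harmony at that moment is C# diminished triad (C#, E, G); F#3 is not a chord tone.
It is approached by leap up from C#3 and left by step down to E3.
Leap in, step out — an appoggiatura.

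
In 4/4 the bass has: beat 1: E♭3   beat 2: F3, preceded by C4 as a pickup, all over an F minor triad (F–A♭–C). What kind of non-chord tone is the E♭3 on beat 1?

Appoggiatura.

The harmony at that moment is F minor triad (F, A♭, C); E♭3 is not a chord tone.
It is approached by leap down from C4 and left by step up to F3.
Leap in, step out, metrically accented — an appoggiatura.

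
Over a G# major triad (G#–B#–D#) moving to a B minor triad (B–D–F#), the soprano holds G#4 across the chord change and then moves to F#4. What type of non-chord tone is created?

The harmony at that moment is B minor triad (B, D, F#); G#4 is not a chord tone.
It is held over (the same pitch as the preceding G#4) and left by step down to F#4.
Held over from the previous chord and resolving down by step — a suspension.

G#4 is a suspension.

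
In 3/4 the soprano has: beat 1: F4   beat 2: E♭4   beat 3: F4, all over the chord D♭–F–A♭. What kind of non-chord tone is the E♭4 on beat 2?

Lower neighbor tone.

The harmony at that moment is D♭ major triad (D♭, F, A♭); E♭4 is not a chord tone.
It is approached by step down from F4 and left by step up to F4.
Step away and step back to the same note — a neighbor tone (lower neighbor).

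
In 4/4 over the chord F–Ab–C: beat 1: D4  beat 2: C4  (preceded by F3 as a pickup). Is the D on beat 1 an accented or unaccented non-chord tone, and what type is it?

The harmony at that moment is F minor triad (F, Ab, C); D4 is not a chord tone.
It is approached by leap up from F3 and left by step down to C4.
Leap in, step out — an appoggiatura.
It falls on the downbeat, so it is accented.

Accented appoggiatura.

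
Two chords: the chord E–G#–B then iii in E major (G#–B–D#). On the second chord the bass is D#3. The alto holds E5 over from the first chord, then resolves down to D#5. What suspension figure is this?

At the second chord the bass is D#3. The suspended E5 lies a ninth above the bass; after resolving down by step to D#5, the interval above the bass becomes an octave.
Suspension figures are named by those two intervals: 9–8.

9–8 suspension.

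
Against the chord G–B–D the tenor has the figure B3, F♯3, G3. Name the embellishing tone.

The harmony at that moment is G major triad (G, B, D); F♯3 is not a chord tone.
It is approached by leap down from B3 and left by step up to G3.
Leap in, step out — an appoggiatura.

F♯3 is an appoggiatura.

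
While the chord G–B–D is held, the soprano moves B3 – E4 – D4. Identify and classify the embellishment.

The harmony at that moment is G major triad (G, B, D); E4 is not a chord tone.
It is approached by leap up from B3 and left by step down to D4.
Leap in, step out — an appoggiatura.

E4 is an appoggiatura.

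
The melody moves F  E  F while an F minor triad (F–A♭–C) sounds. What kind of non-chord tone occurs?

The harmony at that moment is F minor triad (F, A♭, C); E is not a chord tone.
It is approached by step down from F and left by step up to F.
Step away and step back to the same note — a neighbor tone (lower neighbor).

E is a neighbor tone.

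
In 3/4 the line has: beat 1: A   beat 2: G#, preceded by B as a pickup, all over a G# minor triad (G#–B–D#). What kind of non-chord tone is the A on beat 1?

The harmony at that moment is G# minor triad (G#, B, D#); A is not a chord tone.
It is approached by step down from B and left by step down to G#.
Step in, step out in the same direction — a passing tone.

Passing tone.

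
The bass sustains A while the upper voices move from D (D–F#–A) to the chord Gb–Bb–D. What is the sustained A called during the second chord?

The harmony at that moment is Gb augmented triad (Gb, Bb, D); A is not a chord tone.
It is held over (the same pitch as the preceding A) and then sustained as the same pitch into the next harmony.
Sustained through a change of harmony — a pedal tone.

Pedal tone (pedal point).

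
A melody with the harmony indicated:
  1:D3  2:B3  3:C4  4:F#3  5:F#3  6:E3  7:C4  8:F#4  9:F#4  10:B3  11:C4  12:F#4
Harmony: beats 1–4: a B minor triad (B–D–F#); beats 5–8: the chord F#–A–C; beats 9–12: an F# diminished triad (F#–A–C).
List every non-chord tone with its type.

C4 (beat 3) — escape tone; E3 (beat 6) — escape tone; B3 (beat 10) — appoggiatura.

The harmony at that moment is B minor triad (B, D, F#); C4 is not a chord tone.
It is approached by step up from B3 and left by leap down to F#3.
Step in, leap out — an escape tone.
The harmony at that moment is F# diminished triad (F#, A, C); E3 is not a chord tone.
It is approached by step down from F#3 and left by leap up to C4.
Step in, leap out — an escape tone.
The harmony at that moment is F# diminished triad (F#, A, C); B3 is not a chord tone.
It is approached by leap down from F#4 and left by step up to C4.
Leap in, step out — an appoggiatura.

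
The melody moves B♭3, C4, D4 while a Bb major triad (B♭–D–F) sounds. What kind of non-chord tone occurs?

C4 is a passing tone.

The harmony at that moment is B♭ major triad (B♭, D, F); C4 is not a chord tone.
It is approached by step up from B♭3 and left by step up to D4.
Step in, step out in the same direction — a passing tone.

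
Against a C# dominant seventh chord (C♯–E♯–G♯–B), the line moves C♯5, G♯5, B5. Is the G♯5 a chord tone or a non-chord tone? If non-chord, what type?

Chord tone (the fifth of C# dominant seventh chord).

C# dominant seventh chord contains C♯, E♯, G♯, B; G♯ is the fifth, so it is a chord tone.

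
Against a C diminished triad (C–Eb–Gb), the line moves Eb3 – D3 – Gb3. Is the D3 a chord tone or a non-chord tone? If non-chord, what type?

The harmony at that moment is C diminished triad (C, Eb, Gb); D3 is not a chord tone.
It is approached by step down from Eb3 and left by leap up to Gb3.
Step in, leap out — an escape tone.

Non-chord tone — an escape tone.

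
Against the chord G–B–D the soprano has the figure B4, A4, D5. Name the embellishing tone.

A4 is an escape tone.

The harmony at that moment is G major triad (G, B, D); A4 is not a chord tone.
It is approached by step down from B4 and left by leap up to D5.
Step in, leap out — an escape tone.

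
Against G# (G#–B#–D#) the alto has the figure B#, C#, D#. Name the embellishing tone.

The harmony at that moment is G# major triad (G#, B#, D#); C# is not a chord tone.
It is approached by step up from B# and left by step up to D#.
Step in, step out in the same direction — a passing tone.

C# is a passing tone.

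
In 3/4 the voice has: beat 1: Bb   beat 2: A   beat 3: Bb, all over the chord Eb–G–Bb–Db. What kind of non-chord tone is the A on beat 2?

The harmony at that moment is Eb dominant seventh chord (Eb, G, Bb, Db); A is not a chord tone.
It is approached by step down from Bb and left by step up to Bb.
Step away and step back to the same note — a neighbor tone (lower neighbor).

Lower neighbor tone.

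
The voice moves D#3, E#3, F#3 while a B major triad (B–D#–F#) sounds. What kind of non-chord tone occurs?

The harmony at that moment is B major triad (B, D#, F#); E#3 is not a chord tone.
It is approached by step up from D#3 and left by step up to F#3.
Step in, step out in the same direction — a passing tone.

E#3 is a passing tone.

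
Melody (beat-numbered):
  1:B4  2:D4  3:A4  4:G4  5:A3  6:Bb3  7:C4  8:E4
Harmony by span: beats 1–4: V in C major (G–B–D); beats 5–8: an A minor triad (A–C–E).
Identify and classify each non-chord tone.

The harmony at that moment is G major triad (G, B, D); A4 is not a chord tone.
It is approached by leap up from D4 and left by step down to G4.
Leap in, step out — an appoggiatura.
The harmony at that moment is A minor triad (A, C, E); Bb3 is not a chord tone.
It is approached by step up from A3 and left by step up to C4.
Step in, step out in the same direction — a passing tone.

A4 (beat 3) — appoggiatura; Bb3 (beat 6) — passing tone.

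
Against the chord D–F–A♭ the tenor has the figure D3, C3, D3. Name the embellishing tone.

The harmony at that moment is D diminished triad (D, F, A♭); C3 is not a chord tone.
It is approached by step down from D3 and left by step up to D3.
Step away and step back to the same note — a neighbor tone (lower neighbor).

C3 is a neighbor tone.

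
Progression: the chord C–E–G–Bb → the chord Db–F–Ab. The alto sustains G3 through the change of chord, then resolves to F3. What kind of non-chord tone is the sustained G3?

G3 is a suspension.

The harmony at that moment is Db major triad (Db, F, Ab); G3 is not a chord tone.
It is held over (the same pitch as the preceding G3) and left by step down to F3.
Held over from the previous chord and resolving down by step — a suspension.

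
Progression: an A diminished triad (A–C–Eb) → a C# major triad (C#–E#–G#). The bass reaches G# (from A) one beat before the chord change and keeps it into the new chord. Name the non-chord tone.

G# is an anticipation.

The harmony at that moment is A diminished triad (A, C, Eb); G# is not a chord tone.
It is approached by step down from A and then sustained as the same pitch into the next harmony.
Arriving early and becoming a chord tone when the harmony changes — an anticipation.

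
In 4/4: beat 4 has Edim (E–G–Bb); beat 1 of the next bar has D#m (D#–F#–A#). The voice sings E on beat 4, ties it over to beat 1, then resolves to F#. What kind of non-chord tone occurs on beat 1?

The harmony at that moment is D# minor triad (D#, F#, A#); E is not a chord tone.
It is held over (the same pitch as the preceding E) and left by step up to F#.
Held over from the previous chord and resolving up by step — a retardation.

Retardation.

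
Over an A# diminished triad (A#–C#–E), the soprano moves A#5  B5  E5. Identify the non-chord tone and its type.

B5 is an escape tone.

The harmony at that moment is A# diminished triad (A#, C#, E); B5 is not a chord tone.
It is approached by step up from A#5 and left by leap down to E5.
Step in, leap out — an escape tone.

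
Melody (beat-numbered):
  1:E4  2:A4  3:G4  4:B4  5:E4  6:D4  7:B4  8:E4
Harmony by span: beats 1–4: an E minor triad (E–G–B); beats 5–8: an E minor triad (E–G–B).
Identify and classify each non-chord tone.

A4 (beat 2) — appoggiatura; D4 (beat 6) — escape tone.

The harmony at that moment is E minor triad (E, G, B); A4 is not a chord tone.
It is approached by leap up from E4 and left by step down to G4.
Leap in, step out — an appoggiatura.
The harmony at that moment is E minor triad (E, G, B); D4 is not a chord tone.
It is approached by step down from E4 and left by leap up to B4.
Step in, leap out — an escape tone.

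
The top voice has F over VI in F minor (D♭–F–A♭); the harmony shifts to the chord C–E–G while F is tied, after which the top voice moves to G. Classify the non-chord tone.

The harmony at that moment is C major triad (C, E, G); F is not a chord tone.
It is held over (the same pitch as the preceding F) and left by step up to G.
Held over from the previous chord and resolving up by step — a retardation.

F is a retardation.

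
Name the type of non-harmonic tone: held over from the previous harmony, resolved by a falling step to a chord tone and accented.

Suspension.

Approach: by preparation — the pitch is first a chord tone, then held (tied or repeated) while the harmony changes under it. Departure: down by step. Metric position: strong.
A prepared dissonance that resolves downward by step — a suspension. (The same figure resolving upward would be a retardation.)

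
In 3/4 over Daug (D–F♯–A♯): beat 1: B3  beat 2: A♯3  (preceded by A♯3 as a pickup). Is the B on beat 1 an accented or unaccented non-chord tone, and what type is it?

The harmony at that moment is D augmented triad (D, F♯, A♯); B3 is not a chord tone.
It is approached by step up from A♯3 and left by step down to A♯3.
Step away and step back to the same note — a neighbor tone (upper neighbor).
It falls on the downbeat, so it is accented.

Accented neighbor tone.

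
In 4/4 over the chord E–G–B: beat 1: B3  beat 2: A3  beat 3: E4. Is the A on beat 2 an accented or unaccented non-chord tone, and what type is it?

Unaccented escape tone.

The harmony at that moment is E minor triad (E, G, B); A3 is not a chord tone.
It is approached by step down from B3 and left by leap up to E4.
Step in, leap out — an escape tone.
It falls on a weak beat, so it is unaccented.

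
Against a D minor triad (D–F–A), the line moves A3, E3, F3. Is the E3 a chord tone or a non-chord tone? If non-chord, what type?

The harmony at that moment is D minor triad (D, F, A); E3 is not a chord tone.
It is approached by leap down from A3 and left by step up to F3.
Leap in, step out — an appoggiatura.

Non-chord tone — an appoggiatura.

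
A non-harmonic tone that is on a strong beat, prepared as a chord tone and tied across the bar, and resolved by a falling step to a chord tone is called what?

Approach: by preparation — the pitch is first a chord tone, then held (tied or repeated) while the harmony changes under it. Departure: down by step. Metric position: strong.
A prepared dissonance that resolves downward by step — a suspension. (The same figure resolving upward would be a retardation.)

Suspension.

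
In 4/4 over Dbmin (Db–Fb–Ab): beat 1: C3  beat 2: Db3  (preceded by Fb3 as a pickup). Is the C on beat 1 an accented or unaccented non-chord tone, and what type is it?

The harmony at that moment is Db minor triad (Db, Fb, Ab); C3 is not a chord tone.
It is approached by leap down from Fb3 and left by step up to Db3.
Leap in, step out — an appoggiatura.
It falls on the downbeat, so it is accented.

Accented appoggiatura.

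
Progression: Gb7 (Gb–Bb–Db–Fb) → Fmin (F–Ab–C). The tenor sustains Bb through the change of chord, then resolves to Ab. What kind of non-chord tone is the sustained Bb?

The harmony at that moment is F minor triad (F, Ab, C); Bb is not a chord tone.
It is held over (the same pitch as the preceding Bb) and left by step down to Ab.
Held over from the previous chord and resolving down by step — a suspension.

Bb is a suspension.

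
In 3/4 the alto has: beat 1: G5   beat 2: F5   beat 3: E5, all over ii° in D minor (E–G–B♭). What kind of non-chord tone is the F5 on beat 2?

The harmony at that moment is E diminished triad (E, G, B♭); F5 is not a chord tone.
It is approached by step down from G5 and left by step down to E5.
Step in, step out in the same direction — a passing tone.

Passing tone.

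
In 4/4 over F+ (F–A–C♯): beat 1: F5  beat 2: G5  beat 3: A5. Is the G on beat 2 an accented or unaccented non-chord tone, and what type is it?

The harmony at that moment is F augmented triad (F, A, C♯); G5 is not a chord tone.
It is approached by step up from F5 and left by step up to A5.
Step in, step out in the same direction — a passing tone.
It falls on a weak beat, so it is unaccented.

Unaccented passing tone.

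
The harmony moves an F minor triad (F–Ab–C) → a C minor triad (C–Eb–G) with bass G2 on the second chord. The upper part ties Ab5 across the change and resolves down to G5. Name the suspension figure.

9–8 suspension.

At the second chord the bass is G2. The suspended Ab5 lies a ninth above the bass; after resolving down by step to G5, the interval above the bass becomes an octave.
Suspension figures are named by those two intervals: 9–8.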